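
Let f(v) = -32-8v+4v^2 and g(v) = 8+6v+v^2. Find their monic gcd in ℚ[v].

Apply the Euclidean algorithm:
  4v^2-8v-32 = (4)(v^2+6v+8) + (-32v-64)
  v^2+6v+8 = (-(1/32)v-1/8)(-32v-64) + (0)
Last nonzero remainder: -32v-64. Dividing through by -32 gives the monic gcd v+2.

2+v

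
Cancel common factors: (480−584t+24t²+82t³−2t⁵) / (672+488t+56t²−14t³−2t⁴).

(10−13t+2t²+t³)/(14+9t+t²)

Apply the Euclidean algorithm:
  −2t⁵+82t³+24t²−584t+480 = (t−7)(−2t⁴−14t³+56t²+488t+672) + (−72t³−72t²+2160t+5184)
  −2t⁴−14t³+56t²+488t+672 = ((1/36)t+1/6)(−72t³−72t²+2160t+5184) + (8t²−16t−192)
  −72t³−72t²+2160t+5184 = (−9t−27)(8t²−16t−192) + (0)
Last nonzero remainder: 8t²−16t−192. Dividing through by 8 gives the monic gcd t²−2t−24.
Cancel t²−2t−24 from numerator and denominator to get the reduced form.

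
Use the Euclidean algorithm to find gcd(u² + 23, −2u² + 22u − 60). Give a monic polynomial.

1

Repeated division with remainder:
  u² + 23 = (−1/2)(−2u² + 22u − 60) + (11u − 7)
  −2u² + 22u − 60 = (−(2/11)u + 228/121)(11u − 7) + (−5664/121)
  11u − 7 = (−(1331/5664)u + 847/5664)(−5664/121) + (0)
The last nonzero remainder is the constant −5664/121, so the polynomials are coprime and gcd = 1.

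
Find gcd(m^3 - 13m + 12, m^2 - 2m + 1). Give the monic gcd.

By polynomial division,
  m^3 - 13m + 12 = (m + 2)(m^2 - 2m + 1) + (-10m + 10)
  m^2 - 2m + 1 = (-(1/10)m + 1/10)(-10m + 10) + (0)
Last nonzero remainder: -10m + 10. Dividing through by -10 gives the monic gcd m - 1.

m - 1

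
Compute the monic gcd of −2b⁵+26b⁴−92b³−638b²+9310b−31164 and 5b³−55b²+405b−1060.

By polynomial division,
  −2b⁵+26b⁴−92b³−638b²+9310b−31164 = (−(2/5)b²+(4/5)b+114/5)(5b³−55b²+405b−1060) + (−132b²+924b−6996)
  5b³−55b²+405b−1060 = (−(5/132)b+5/33)(−132b²+924b−6996) + (0)
Last nonzero remainder: −132b²+924b−6996. Dividing through by −132 gives the monic gcd b²−7b+53.

b²−7b+53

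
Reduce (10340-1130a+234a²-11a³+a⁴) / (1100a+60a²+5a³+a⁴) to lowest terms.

(94-6a+a²)/(10a+a²)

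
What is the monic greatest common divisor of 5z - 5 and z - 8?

Euclidean algorithm in ℚ[z]:
  5z - 5 = (5)(z - 8) + (35)
  z - 8 = ((1/35)z - 8/35)(35) + (0)
The last nonzero remainder is the constant 35, so the polynomials are coprime and gcd = 1.

1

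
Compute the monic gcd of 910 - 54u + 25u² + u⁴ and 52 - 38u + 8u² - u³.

26 - 6u + u²

Repeated division with remainder:
  u⁴ + 25u² - 54u + 910 = (-u - 8)(-u³ + 8u² - 38u + 52) + (51u² - 306u + 1326)
  -u³ + 8u² - 38u + 52 = (-(1/51)u + 2/51)(51u² - 306u + 1326) + (0)
Last nonzero remainder: 51u² - 306u + 1326. Dividing through by 51 gives the monic gcd u² - 6u + 26.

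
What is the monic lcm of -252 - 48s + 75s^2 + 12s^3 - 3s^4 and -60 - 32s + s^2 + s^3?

-2520 - 564s + 818s^2 + 161s^3 - 51s^4 - 5s^5 + s^6

Euclidean algorithm in ℚ[s]:
  -3s^4 + 12s^3 + 75s^2 - 48s - 252 = (-3s + 15)(s^3 + s^2 - 32s - 60) + (-36s^2 + 252s + 648)
  s^3 + s^2 - 32s - 60 = (-(1/36)s - 2/9)(-36s^2 + 252s + 648) + (42s + 84)
  -36s^2 + 252s + 648 = (-(6/7)s + 54/7)(42s + 84) + (0)
Last nonzero remainder: 42s + 84. Dividing through by 42 gives the monic gcd s + 2.
Then lcm(f, g) = f·g / gcd(f, g); expanding and making the result monic gives the answer.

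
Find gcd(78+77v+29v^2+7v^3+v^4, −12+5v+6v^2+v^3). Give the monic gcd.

Repeated division with remainder:
  v^4+7v^3+29v^2+77v+78 = (v+1)(v^3+6v^2+5v−12) + (18v^2+84v+90)
  v^3+6v^2+5v−12 = ((1/18)v+2/27)(18v^2+84v+90) + (−(56/9)v−56/3)
  18v^2+84v+90 = (−(81/28)v−135/28)(−(56/9)v−56/3) + (0)
Last nonzero remainder: −(56/9)v−56/3. Dividing through by −56/9 gives the monic gcd v+3.

3+v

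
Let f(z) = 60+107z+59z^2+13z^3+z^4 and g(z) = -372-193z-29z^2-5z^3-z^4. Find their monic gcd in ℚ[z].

12+7z+z^2

Repeated division with remainder:
  z^4+13z^3+59z^2+107z+60 = (-1)(-z^4-5z^3-29z^2-193z-372) + (8z^3+30z^2-86z-312)
  -z^4-5z^3-29z^2-193z-372 = (-(1/8)z-5/32)(8z^3+30z^2-86z-312) + (-(561/16)z^2-(3927/16)z-1683/4)
  8z^3+30z^2-86z-312 = (-(128/561)z+416/561)(-(561/16)z^2-(3927/16)z-1683/4) + (0)
Last nonzero remainder: -(561/16)z^2-(3927/16)z-1683/4. Dividing through by -561/16 gives the monic gcd z^2+7z+12.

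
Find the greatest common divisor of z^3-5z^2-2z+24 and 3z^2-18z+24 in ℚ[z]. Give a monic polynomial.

Euclidean algorithm in ℚ[z]:
  z^3-5z^2-2z+24 = ((1/3)z+1/3)(3z^2-18z+24) + (-4z+16)
  3z^2-18z+24 = (-(3/4)z+3/2)(-4z+16) + (0)
Last nonzero remainder: -4z+16. Dividing through by -4 gives the monic gcd z-4.

z-4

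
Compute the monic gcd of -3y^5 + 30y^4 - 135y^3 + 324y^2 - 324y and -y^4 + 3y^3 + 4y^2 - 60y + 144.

y^3 - 7y^2 + 24y - 36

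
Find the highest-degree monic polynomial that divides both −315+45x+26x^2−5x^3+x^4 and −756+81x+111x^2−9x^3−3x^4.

Apply the Euclidean algorithm:
  x^4−5x^3+26x^2+45x−315 = (−1/3)(−3x^4−9x^3+111x^2+81x−756) + (−8x^3+63x^2+72x−567)
  −3x^4−9x^3+111x^2+81x−756 = ((3/8)x+261/64)(−8x^3+63x^2+72x−567) + (−(11067/64)x^2+99603/64)
  −8x^3+63x^2+72x−567 = ((512/11067)x−192/527)(−(11067/64)x^2+99603/64) + (0)
Last nonzero remainder: −(11067/64)x^2+99603/64. Dividing through by −11067/64 gives the monic gcd x^2−9.

−9+x^2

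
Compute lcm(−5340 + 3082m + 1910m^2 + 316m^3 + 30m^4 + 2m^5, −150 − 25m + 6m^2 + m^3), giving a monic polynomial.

Repeated division with remainder:
  2m^5 + 30m^4 + 316m^3 + 1910m^2 + 3082m − 5340 = (2m^2 + 18m + 258)(m^3 + 6m^2 − 25m − 150) + (1112m^2 + 12232m + 33360)
  m^3 + 6m^2 − 25m − 150 = ((1/1112)m − 5/1112)(1112m^2 + 12232m + 33360) + (0)
Last nonzero remainder: 1112m^2 + 12232m + 33360. Dividing through by 1112 gives the monic gcd m^2 + 11m + 30.
Then lcm(f, g) = f·g / gcd(f, g); expanding and making the result monic gives the answer.

13350 − 10375m − 3234m^2 + 165m^3 + 83m^4 + 10m^5 + m^6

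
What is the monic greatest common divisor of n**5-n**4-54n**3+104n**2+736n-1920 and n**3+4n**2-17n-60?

n**2+n-20

Apply the Euclidean algorithm:
  n**5-n**4-54n**3+104n**2+736n-1920 = (n**2-5n-17)(n**3+4n**2-17n-60) + (147n**2+147n-2940)
  n**3+4n**2-17n-60 = ((1/147)n+1/49)(147n**2+147n-2940) + (0)
Last nonzero remainder: 147n**2+147n-2940. Dividing through by 147 gives the monic gcd n**2+n-20.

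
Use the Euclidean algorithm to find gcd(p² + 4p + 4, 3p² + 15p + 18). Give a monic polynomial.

p + 2

By polynomial division,
  p² + 4p + 4 = (1/3)(3p² + 15p + 18) + (-p - 2)
  3p² + 15p + 18 = (-3p - 9)(-p - 2) + (0)
Last nonzero remainder: -p - 2. Dividing through by -1 gives the monic gcd p + 2.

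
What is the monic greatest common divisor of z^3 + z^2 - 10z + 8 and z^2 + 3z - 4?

z^2 + 3z - 4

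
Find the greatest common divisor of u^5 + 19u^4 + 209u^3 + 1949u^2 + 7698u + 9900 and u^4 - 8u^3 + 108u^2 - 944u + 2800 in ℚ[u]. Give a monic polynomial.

Euclidean algorithm in ℚ[u]:
  u^5 + 19u^4 + 209u^3 + 1949u^2 + 7698u + 9900 = (u + 27)(u^4 - 8u^3 + 108u^2 - 944u + 2800) + (317u^3 - 23u^2 + 30386u - 65700)
  u^4 - 8u^3 + 108u^2 - 944u + 2800 = ((1/317)u - 2513/100489)(317u^3 - 23u^2 + 30386u - 65700) + ((1162651/100489)u^2 + (2325302/100489)u + 116265100/100489)
  317u^3 - 23u^2 + 30386u - 65700 = ((31855013/1162651)u - 66021273/1162651)((1162651/100489)u^2 + (2325302/100489)u + 116265100/100489) + (0)
Last nonzero remainder: (1162651/100489)u^2 + (2325302/100489)u + 116265100/100489. Dividing through by 1162651/100489 gives the monic gcd u^2 + 2u + 100.

u^2 + 2u + 100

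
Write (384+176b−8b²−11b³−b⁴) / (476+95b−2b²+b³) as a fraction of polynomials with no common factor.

Repeated division with remainder:
  −b⁴−11b³−8b²+176b+384 = (−b−13)(b³−2b²+95b+476) + (61b²+1887b+6572)
  b³−2b²+95b+476 = ((1/61)b−2009/3721)(61b²+1887b+6572) + ((3743586/3721)b+14974344/3721)
  61b²+1887b+6572 = ((226981/3743586)b+6113603/3743586)((3743586/3721)b+14974344/3721) + (0)
Last nonzero remainder: (3743586/3721)b+14974344/3721. Dividing through by 3743586/3721 gives the monic gcd b+4.
Cancel b+4 from numerator and denominator to get the reduced form.

(96+20b−7b²−b³)/(119−6b+b²)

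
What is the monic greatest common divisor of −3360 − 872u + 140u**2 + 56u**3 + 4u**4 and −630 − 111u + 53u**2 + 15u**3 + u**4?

Apply the Euclidean algorithm:
  4u**4 + 56u**3 + 140u**2 − 872u − 3360 = (4)(u**4 + 15u**3 + 53u**2 − 111u − 630) + (−4u**3 − 72u**2 − 428u − 840)
  u**4 + 15u**3 + 53u**2 − 111u − 630 = (−(1/4)u + 3/4)(−4u**3 − 72u**2 − 428u − 840) + (0)
Last nonzero remainder: −4u**3 − 72u**2 − 428u − 840. Dividing through by −4 gives the monic gcd u**3 + 18u**2 + 107u + 210.

210 + 107u + 18u**2 + u**3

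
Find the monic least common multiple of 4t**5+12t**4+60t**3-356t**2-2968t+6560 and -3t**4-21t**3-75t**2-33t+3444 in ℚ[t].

Apply the Euclidean algorithm:
  4t**5+12t**4+60t**3-356t**2-2968t+6560 = (-(4/3)t+16/3)(-3t**4-21t**3-75t**2-33t+3444) + (72t**3+1800t-11808)
  -3t**4-21t**3-75t**2-33t+3444 = (-(1/24)t-7/24)(72t**3+1800t-11808) + (0)
Last nonzero remainder: 72t**3+1800t-11808. Dividing through by 72 gives the monic gcd t**3+25t-164.
Then lcm(f, g) = f·g / gcd(f, g); expanding and making the result monic gives the answer.

t**6+10t**5+36t**4+16t**3-1365t**2-3554t+11480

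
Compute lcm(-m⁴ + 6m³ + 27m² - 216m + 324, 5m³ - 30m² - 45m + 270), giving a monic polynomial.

m⁵ - 3m⁴ - 45m³ + 135m² + 324m - 972

Euclidean algorithm in ℚ[m]:
  -m⁴ + 6m³ + 27m² - 216m + 324 = (-(1/5)m)(5m³ - 30m² - 45m + 270) + (18m² - 162m + 324)
  5m³ - 30m² - 45m + 270 = ((5/18)m + 5/6)(18m² - 162m + 324) + (0)
Last nonzero remainder: 18m² - 162m + 324. Dividing through by 18 gives the monic gcd m² - 9m + 18.
Then lcm(f, g) = f·g / gcd(f, g); expanding and making the result monic gives the answer.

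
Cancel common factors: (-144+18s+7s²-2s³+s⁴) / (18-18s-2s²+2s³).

By polynomial division,
  s⁴-2s³+7s²+18s-144 = ((1/2)s-1/2)(2s³-2s²-18s+18) + (15s²-135)
  2s³-2s²-18s+18 = ((2/15)s-2/15)(15s²-135) + (0)
Last nonzero remainder: 15s²-135. Dividing through by 15 gives the monic gcd s²-9.
Cancel s²-9 from numerator and denominator to get the reduced form.

(16-2s+s²)/(-2+2s)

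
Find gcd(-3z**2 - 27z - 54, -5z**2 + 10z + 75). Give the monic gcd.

Euclidean algorithm in ℚ[z]:
  -3z**2 - 27z - 54 = (3/5)(-5z**2 + 10z + 75) + (-33z - 99)
  -5z**2 + 10z + 75 = ((5/33)z - 25/33)(-33z - 99) + (0)
Last nonzero remainder: -33z - 99. Dividing through by -33 gives the monic gcd z + 3.

z + 3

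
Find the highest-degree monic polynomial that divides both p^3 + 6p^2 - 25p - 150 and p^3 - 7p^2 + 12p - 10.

p - 5

By polynomial division,
  p^3 + 6p^2 - 25p - 150 = (p^3 - 7p^2 + 12p - 10) + (13p^2 - 37p - 140)
  p^3 - 7p^2 + 12p - 10 = ((1/13)p - 54/169)(13p^2 - 37p - 140) + ((1850/169)p - 9250/169)
  13p^2 - 37p - 140 = ((2197/1850)p + 2366/925)((1850/169)p - 9250/169) + (0)
Last nonzero remainder: (1850/169)p - 9250/169. Dividing through by 1850/169 gives the monic gcd p - 5.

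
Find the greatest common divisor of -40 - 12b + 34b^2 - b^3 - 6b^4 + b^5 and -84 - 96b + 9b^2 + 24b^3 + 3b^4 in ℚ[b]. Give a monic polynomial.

-4 - 4b + b^2 + b^3

Apply the Euclidean algorithm:
  b^5 - 6b^4 - b^3 + 34b^2 - 12b - 40 = ((1/3)b - 14/3)(3b^4 + 24b^3 + 9b^2 - 96b - 84) + (108b^3 + 108b^2 - 432b - 432)
  3b^4 + 24b^3 + 9b^2 - 96b - 84 = ((1/36)b + 7/36)(108b^3 + 108b^2 - 432b - 432) + (0)
Last nonzero remainder: 108b^3 + 108b^2 - 432b - 432. Dividing through by 108 gives the monic gcd b^3 + b^2 - 4b - 4.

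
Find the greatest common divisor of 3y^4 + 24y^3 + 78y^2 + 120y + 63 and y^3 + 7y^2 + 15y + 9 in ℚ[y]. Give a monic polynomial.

Repeated division with remainder:
  3y^4 + 24y^3 + 78y^2 + 120y + 63 = (3y + 3)(y^3 + 7y^2 + 15y + 9) + (12y^2 + 48y + 36)
  y^3 + 7y^2 + 15y + 9 = ((1/12)y + 1/4)(12y^2 + 48y + 36) + (0)
Last nonzero remainder: 12y^2 + 48y + 36. Dividing through by 12 gives the monic gcd y^2 + 4y + 3.

y^2 + 4y + 3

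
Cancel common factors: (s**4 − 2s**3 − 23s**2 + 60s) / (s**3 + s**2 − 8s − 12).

(s**3 + s**2 − 20s)/(s**2 + 4s + 4)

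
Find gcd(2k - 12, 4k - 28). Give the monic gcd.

1

By polynomial division,
  2k - 12 = (1/2)(4k - 28) + (2)
  4k - 28 = (2k - 14)(2) + (0)
The last nonzero remainder is the constant 2, so the polynomials are coprime and gcd = 1.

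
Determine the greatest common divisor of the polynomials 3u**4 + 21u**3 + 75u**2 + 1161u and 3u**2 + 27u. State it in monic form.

By polynomial division,
  3u**4 + 21u**3 + 75u**2 + 1161u = (u**2 - 2u + 43)(3u**2 + 27u) + (0)
Last nonzero remainder: 3u**2 + 27u. Dividing through by 3 gives the monic gcd u**2 + 9u.

u**2 + 9u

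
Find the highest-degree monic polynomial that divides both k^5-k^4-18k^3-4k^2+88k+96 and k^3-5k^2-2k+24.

By polynomial division,
  k^5-k^4-18k^3-4k^2+88k+96 = (k^2+4k+4)(k^3-5k^2-2k+24) + (0)
The last nonzero remainder k^3-5k^2-2k+24 is already monic.

k^3-5k^2-2k+24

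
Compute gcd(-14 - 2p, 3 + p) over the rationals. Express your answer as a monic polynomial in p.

Apply the Euclidean algorithm:
  -2p - 14 = (-2)(p + 3) + (-8)
  p + 3 = (-(1/8)p - 3/8)(-8) + (0)
The last nonzero remainder is the constant -8, so the polynomials are coprime and gcd = 1.

1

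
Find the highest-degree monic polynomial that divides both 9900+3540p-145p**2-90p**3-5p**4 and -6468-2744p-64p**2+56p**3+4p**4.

Apply the Euclidean algorithm:
  -5p**4-90p**3-145p**2+3540p+9900 = (-5/4)(4p**4+56p**3-64p**2-2744p-6468) + (-20p**3-225p**2+110p+1815)
  4p**4+56p**3-64p**2-2744p-6468 = (-(1/5)p-11/20)(-20p**3-225p**2+110p+1815) + (-(663/4)p**2-(4641/2)p-21879/4)
  -20p**3-225p**2+110p+1815 = ((80/663)p-220/663)(-(663/4)p**2-(4641/2)p-21879/4) + (0)
Last nonzero remainder: -(663/4)p**2-(4641/2)p-21879/4. Dividing through by -663/4 gives the monic gcd p**2+14p+33.

33+14p+p**2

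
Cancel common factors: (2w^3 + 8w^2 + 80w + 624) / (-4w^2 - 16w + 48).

(-w^2 + 2w - 52)/(2w - 4)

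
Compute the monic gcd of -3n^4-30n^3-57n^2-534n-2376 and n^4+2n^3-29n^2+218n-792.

n^3+6n^2-5n+198

Apply the Euclidean algorithm:
  -3n^4-30n^3-57n^2-534n-2376 = (-3)(n^4+2n^3-29n^2+218n-792) + (-24n^3-144n^2+120n-4752)
  n^4+2n^3-29n^2+218n-792 = (-(1/24)n+1/6)(-24n^3-144n^2+120n-4752) + (0)
Last nonzero remainder: -24n^3-144n^2+120n-4752. Dividing through by -24 gives the monic gcd n^3+6n^2-5n+198.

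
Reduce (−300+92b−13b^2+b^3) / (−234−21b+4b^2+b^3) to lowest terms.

(50−7b+b^2)/(39+10b+b^2)

Apply the Euclidean algorithm:
  b^3−13b^2+92b−300 = (b^3+4b^2−21b−234) + (−17b^2+113b−66)
  b^3+4b^2−21b−234 = (−(1/17)b−181/289)(−17b^2+113b−66) + ((13262/289)b−79572/289)
  −17b^2+113b−66 = (−(4913/13262)b+3179/13262)((13262/289)b−79572/289) + (0)
Last nonzero remainder: (13262/289)b−79572/289. Dividing through by 13262/289 gives the monic gcd b−6.
Cancel b−6 from numerator and denominator to get the reduced form.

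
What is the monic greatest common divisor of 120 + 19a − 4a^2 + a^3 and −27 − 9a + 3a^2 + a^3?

3 + a

Apply the Euclidean algorithm:
  a^3 − 4a^2 + 19a + 120 = (a^3 + 3a^2 − 9a − 27) + (−7a^2 + 28a + 147)
  a^3 + 3a^2 − 9a − 27 = (−(1/7)a − 1)(−7a^2 + 28a + 147) + (40a + 120)
  −7a^2 + 28a + 147 = (−(7/40)a + 49/40)(40a + 120) + (0)
Last nonzero remainder: 40a + 120. Dividing through by 40 gives the monic gcd a + 3.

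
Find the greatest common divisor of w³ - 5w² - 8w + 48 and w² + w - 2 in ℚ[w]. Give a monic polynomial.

1

By polynomial division,
  w³ - 5w² - 8w + 48 = (w - 6)(w² + w - 2) + (36)
  w² + w - 2 = ((1/36)w² + (1/36)w - 1/18)(36) + (0)
The last nonzero remainder is the constant 36, so the polynomials are coprime and gcd = 1.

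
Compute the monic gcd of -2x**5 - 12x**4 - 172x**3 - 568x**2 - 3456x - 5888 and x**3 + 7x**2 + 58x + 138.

Euclidean algorithm in ℚ[x]:
  -2x**5 - 12x**4 - 172x**3 - 568x**2 - 3456x - 5888 = (-2x**2 + 2x - 70)(x**3 + 7x**2 + 58x + 138) + (82x**2 + 328x + 3772)
  x**3 + 7x**2 + 58x + 138 = ((1/82)x + 3/82)(82x**2 + 328x + 3772) + (0)
Last nonzero remainder: 82x**2 + 328x + 3772. Dividing through by 82 gives the monic gcd x**2 + 4x + 46.

x**2 + 4x + 46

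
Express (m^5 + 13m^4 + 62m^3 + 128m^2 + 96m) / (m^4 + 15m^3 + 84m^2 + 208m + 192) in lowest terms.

(m^2 + 2m)/(m + 4)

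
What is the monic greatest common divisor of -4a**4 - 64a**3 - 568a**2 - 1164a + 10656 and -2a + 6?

Repeated division with remainder:
  -4a**4 - 64a**3 - 568a**2 - 1164a + 10656 = (2a**3 + 38a**2 + 398a + 1776)(-2a + 6) + (0)
Last nonzero remainder: -2a + 6. Dividing through by -2 gives the monic gcd a - 3.

a - 3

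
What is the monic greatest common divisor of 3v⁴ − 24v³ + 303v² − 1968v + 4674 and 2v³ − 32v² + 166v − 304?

v² − 8v + 19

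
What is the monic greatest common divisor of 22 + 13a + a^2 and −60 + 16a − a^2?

1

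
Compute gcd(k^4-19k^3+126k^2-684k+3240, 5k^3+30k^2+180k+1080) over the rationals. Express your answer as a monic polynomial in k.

Repeated division with remainder:
  k^4-19k^3+126k^2-684k+3240 = ((1/5)k-5)(5k^3+30k^2+180k+1080) + (240k^2+8640)
  5k^3+30k^2+180k+1080 = ((1/48)k+1/8)(240k^2+8640) + (0)
Last nonzero remainder: 240k^2+8640. Dividing through by 240 gives the monic gcd k^2+36.

k^2+36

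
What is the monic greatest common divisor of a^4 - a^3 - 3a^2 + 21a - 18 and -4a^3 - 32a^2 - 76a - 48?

a + 3

By polynomial division,
  a^4 - a^3 - 3a^2 + 21a - 18 = (-(1/4)a + 9/4)(-4a^3 - 32a^2 - 76a - 48) + (50a^2 + 180a + 90)
  -4a^3 - 32a^2 - 76a - 48 = (-(2/25)a - 44/125)(50a^2 + 180a + 90) + (-(136/25)a - 408/25)
  50a^2 + 180a + 90 = (-(625/68)a - 375/68)(-(136/25)a - 408/25) + (0)
Last nonzero remainder: -(136/25)a - 408/25. Dividing through by -136/25 gives the monic gcd a + 3.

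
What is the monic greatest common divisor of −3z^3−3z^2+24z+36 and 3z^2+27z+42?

z+2

Apply the Euclidean algorithm:
  −3z^3−3z^2+24z+36 = (−z+8)(3z^2+27z+42) + (−150z−300)
  3z^2+27z+42 = (−(1/50)z−7/50)(−150z−300) + (0)
Last nonzero remainder: −150z−300. Dividing through by −150 gives the monic gcd z+2.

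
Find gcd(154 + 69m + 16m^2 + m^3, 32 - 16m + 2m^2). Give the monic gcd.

1

Repeated division with remainder:
  m^3 + 16m^2 + 69m + 154 = ((1/2)m + 12)(2m^2 - 16m + 32) + (245m - 230)
  2m^2 - 16m + 32 = ((2/245)m - 692/12005)(245m - 230) + (45000/2401)
  245m - 230 = ((117649/9000)m - 55223/4500)(45000/2401) + (0)
The last nonzero remainder is the constant 45000/2401, so the polynomials are coprime and gcd = 1.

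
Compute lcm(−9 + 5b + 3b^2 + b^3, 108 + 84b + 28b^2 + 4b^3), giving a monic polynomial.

Euclidean algorithm in ℚ[b]:
  b^3 + 3b^2 + 5b − 9 = (1/4)(4b^3 + 28b^2 + 84b + 108) + (−4b^2 − 16b − 36)
  4b^3 + 28b^2 + 84b + 108 = (−b − 3)(−4b^2 − 16b − 36) + (0)
Last nonzero remainder: −4b^2 − 16b − 36. Dividing through by −4 gives the monic gcd b^2 + 4b + 9.
Then lcm(f, g) = f·g / gcd(f, g); expanding and making the result monic gives the answer.

−27 + 6b + 14b^2 + 6b^3 + b^4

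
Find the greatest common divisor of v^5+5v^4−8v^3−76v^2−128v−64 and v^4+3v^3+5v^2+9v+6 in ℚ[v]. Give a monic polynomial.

By polynomial division,
  v^5+5v^4−8v^3−76v^2−128v−64 = (v+2)(v^4+3v^3+5v^2+9v+6) + (−19v^3−95v^2−152v−76)
  v^4+3v^3+5v^2+9v+6 = (−(1/19)v+2/19)(−19v^3−95v^2−152v−76) + (7v^2+21v+14)
  −19v^3−95v^2−152v−76 = (−(19/7)v−38/7)(7v^2+21v+14) + (0)
Last nonzero remainder: 7v^2+21v+14. Dividing through by 7 gives the monic gcd v^2+3v+2.

v^2+3v+2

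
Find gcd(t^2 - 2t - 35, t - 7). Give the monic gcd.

t - 7

Apply the Euclidean algorithm:
  t^2 - 2t - 35 = (t + 5)(t - 7) + (0)
The last nonzero remainder t - 7 is already monic.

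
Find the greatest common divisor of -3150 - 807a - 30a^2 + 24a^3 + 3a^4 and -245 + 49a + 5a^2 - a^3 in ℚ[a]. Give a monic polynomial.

7 + a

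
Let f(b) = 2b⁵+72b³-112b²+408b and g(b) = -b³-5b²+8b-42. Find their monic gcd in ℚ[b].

b²-2b+6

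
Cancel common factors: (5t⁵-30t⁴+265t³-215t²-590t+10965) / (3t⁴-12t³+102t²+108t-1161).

Apply the Euclidean algorithm:
  5t⁵-30t⁴+265t³-215t²-590t+10965 = ((5/3)t-10/3)(3t⁴-12t³+102t²+108t-1161) + (55t³-55t²+1705t+7095)
  3t⁴-12t³+102t²+108t-1161 = ((3/55)t-9/55)(55t³-55t²+1705t+7095) + (0)
Last nonzero remainder: 55t³-55t²+1705t+7095. Dividing through by 55 gives the monic gcd t³-t²+31t+129.
Cancel t³-t²+31t+129 from numerator and denominator to get the reduced form.

(5t²-25t+85)/(3t-9)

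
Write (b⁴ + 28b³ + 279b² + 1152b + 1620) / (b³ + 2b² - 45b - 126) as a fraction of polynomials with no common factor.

(b² + 19b + 90)/(b - 7)

By polynomial division,
  b⁴ + 28b³ + 279b² + 1152b + 1620 = (b + 26)(b³ + 2b² - 45b - 126) + (272b² + 2448b + 4896)
  b³ + 2b² - 45b - 126 = ((1/272)b - 7/272)(272b² + 2448b + 4896) + (0)
Last nonzero remainder: 272b² + 2448b + 4896. Dividing through by 272 gives the monic gcd b² + 9b + 18.
Cancel b² + 9b + 18 from numerator and denominator to get the reduced form.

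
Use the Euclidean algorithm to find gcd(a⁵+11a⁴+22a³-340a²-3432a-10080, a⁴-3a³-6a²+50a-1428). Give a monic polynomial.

a²-a-42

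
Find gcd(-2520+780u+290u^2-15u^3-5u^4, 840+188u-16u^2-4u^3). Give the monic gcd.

-42-u+u^2

Apply the Euclidean algorithm:
  -5u^4-15u^3+290u^2+780u-2520 = ((5/4)u-5/4)(-4u^3-16u^2+188u+840) + (35u^2-35u-1470)
  -4u^3-16u^2+188u+840 = (-(4/35)u-4/7)(35u^2-35u-1470) + (0)
Last nonzero remainder: 35u^2-35u-1470. Dividing through by 35 gives the monic gcd u^2-u-42.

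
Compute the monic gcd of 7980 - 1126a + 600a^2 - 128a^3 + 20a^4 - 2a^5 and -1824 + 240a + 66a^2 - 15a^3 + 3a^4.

38 - 5a + a^2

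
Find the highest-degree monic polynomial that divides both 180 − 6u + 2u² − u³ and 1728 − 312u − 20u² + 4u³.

−6 + u

Euclidean algorithm in ℚ[u]:
  −u³ + 2u² − 6u + 180 = (−1/4)(4u³ − 20u² − 312u + 1728) + (−3u² − 84u + 612)
  4u³ − 20u² − 312u + 1728 = (−(4/3)u + 44)(−3u² − 84u + 612) + (4200u − 25200)
  −3u² − 84u + 612 = (−(1/1400)u − 17/700)(4200u − 25200) + (0)
Last nonzero remainder: 4200u − 25200. Dividing through by 4200 gives the monic gcd u − 6.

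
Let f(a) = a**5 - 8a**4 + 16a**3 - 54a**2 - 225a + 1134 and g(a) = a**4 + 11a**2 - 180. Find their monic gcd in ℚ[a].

By polynomial division,
  a**5 - 8a**4 + 16a**3 - 54a**2 - 225a + 1134 = (a - 8)(a**4 + 11a**2 - 180) + (5a**3 + 34a**2 - 45a - 306)
  a**4 + 11a**2 - 180 = ((1/5)a - 34/25)(5a**3 + 34a**2 - 45a - 306) + ((1656/25)a**2 - 14904/25)
  5a**3 + 34a**2 - 45a - 306 = ((125/1656)a + 425/828)((1656/25)a**2 - 14904/25) + (0)
Last nonzero remainder: (1656/25)a**2 - 14904/25. Dividing through by 1656/25 gives the monic gcd a**2 - 9.

a**2 - 9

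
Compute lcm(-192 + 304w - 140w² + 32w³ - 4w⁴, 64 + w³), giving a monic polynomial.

192 - 256w + 64w² + 3w³ - 4w⁴ + w⁵

Euclidean algorithm in ℚ[w]:
  -4w⁴ + 32w³ - 140w² + 304w - 192 = (-4w + 32)(w³ + 64) + (-140w² + 560w - 2240)
  w³ + 64 = (-(1/140)w - 1/35)(-140w² + 560w - 2240) + (0)
Last nonzero remainder: -140w² + 560w - 2240. Dividing through by -140 gives the monic gcd w² - 4w + 16.
Then lcm(f, g) = f·g / gcd(f, g); expanding and making the result monic gives the answer.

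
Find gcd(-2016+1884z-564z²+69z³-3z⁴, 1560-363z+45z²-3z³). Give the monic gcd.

Apply the Euclidean algorithm:
  -3z⁴+69z³-564z²+1884z-2016 = (z-8)(-3z³+45z²-363z+1560) + (159z²-2580z+10464)
  -3z³+45z²-363z+1560 = (-(1/53)z-65/2809)(159z²-2580z+10464) + (-(632775/2809)z+5062200/2809)
  159z²-2580z+10464 = (-(148877/210925)z+1224724/210925)(-(632775/2809)z+5062200/2809) + (0)
Last nonzero remainder: -(632775/2809)z+5062200/2809. Dividing through by -632775/2809 gives the monic gcd z-8.

-8+z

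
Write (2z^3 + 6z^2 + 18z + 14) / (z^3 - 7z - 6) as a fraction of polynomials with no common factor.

Apply the Euclidean algorithm:
  2z^3 + 6z^2 + 18z + 14 = (2)(z^3 - 7z - 6) + (6z^2 + 32z + 26)
  z^3 - 7z - 6 = ((1/6)z - 8/9)(6z^2 + 32z + 26) + ((154/9)z + 154/9)
  6z^2 + 32z + 26 = ((27/77)z + 117/77)((154/9)z + 154/9) + (0)
Last nonzero remainder: (154/9)z + 154/9. Dividing through by 154/9 gives the monic gcd z + 1.
Cancel z + 1 from numerator and denominator to get the reduced form.

(2z^2 + 4z + 14)/(z^2 - z - 6)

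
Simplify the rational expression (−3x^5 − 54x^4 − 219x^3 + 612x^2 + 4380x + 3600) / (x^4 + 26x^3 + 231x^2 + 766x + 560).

(−3x^3 − 21x^2 + 42x + 360)/(x^2 + 15x + 56)

By polynomial division,
  −3x^5 − 54x^4 − 219x^3 + 612x^2 + 4380x + 3600 = (−3x + 24)(x^4 + 26x^3 + 231x^2 + 766x + 560) + (−150x^3 − 2634x^2 − 12324x − 9840)
  x^4 + 26x^3 + 231x^2 + 766x + 560 = (−(1/150)x − 211/3750)(−150x^3 − 2634x^2 − 12324x − 9840) + ((396/625)x^2 + (4356/625)x + 792/125)
  −150x^3 − 2634x^2 − 12324x − 9840 = (−(15625/66)x − 51250/33)((396/625)x^2 + (4356/625)x + 792/125) + (0)
Last nonzero remainder: (396/625)x^2 + (4356/625)x + 792/125. Dividing through by 396/625 gives the monic gcd x^2 + 11x + 10.
Cancel x^2 + 11x + 10 from numerator and denominator to get the reduced form.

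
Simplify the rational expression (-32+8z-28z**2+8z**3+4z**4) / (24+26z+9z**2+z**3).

Euclidean algorithm in ℚ[z]:
  4z**4+8z**3-28z**2+8z-32 = (4z-28)(z**3+9z**2+26z+24) + (120z**2+640z+640)
  z**3+9z**2+26z+24 = ((1/120)z+11/360)(120z**2+640z+640) + ((10/9)z+40/9)
  120z**2+640z+640 = (108z+144)((10/9)z+40/9) + (0)
Last nonzero remainder: (10/9)z+40/9. Dividing through by 10/9 gives the monic gcd z+4.
Cancel z+4 from numerator and denominator to get the reduced form.

(-8+4z-8z**2+4z**3)/(6+5z+z**2)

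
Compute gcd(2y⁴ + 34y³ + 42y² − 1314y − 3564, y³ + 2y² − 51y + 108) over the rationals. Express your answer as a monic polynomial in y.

y + 9

Repeated division with remainder:
  2y⁴ + 34y³ + 42y² − 1314y − 3564 = (2y + 30)(y³ + 2y² − 51y + 108) + (84y² − 6804)
  y³ + 2y² − 51y + 108 = ((1/84)y + 1/42)(84y² − 6804) + (30y + 270)
  84y² − 6804 = ((14/5)y − 126/5)(30y + 270) + (0)
Last nonzero remainder: 30y + 270. Dividing through by 30 gives the monic gcd y + 9.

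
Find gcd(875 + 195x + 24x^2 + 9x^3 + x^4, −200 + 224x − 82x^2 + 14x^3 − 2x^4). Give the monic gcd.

Euclidean algorithm in ℚ[x]:
  x^4 + 9x^3 + 24x^2 + 195x + 875 = (−1/2)(−2x^4 + 14x^3 − 82x^2 + 224x − 200) + (16x^3 − 17x^2 + 307x + 775)
  −2x^4 + 14x^3 − 82x^2 + 224x − 200 = (−(1/8)x + 95/128)(16x^3 − 17x^2 + 307x + 775) + (−(3969/128)x^2 + (11907/128)x − 99225/128)
  16x^3 − 17x^2 + 307x + 775 = (−(2048/3969)x − 3968/3969)(−(3969/128)x^2 + (11907/128)x − 99225/128) + (0)
Last nonzero remainder: −(3969/128)x^2 + (11907/128)x − 99225/128. Dividing through by −3969/128 gives the monic gcd x^2 − 3x + 25.

25 − 3x + x^2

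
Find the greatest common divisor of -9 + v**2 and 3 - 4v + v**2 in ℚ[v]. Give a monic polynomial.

-3 + v

By polynomial division,
  v**2 - 9 = (v**2 - 4v + 3) + (4v - 12)
  v**2 - 4v + 3 = ((1/4)v - 1/4)(4v - 12) + (0)
Last nonzero remainder: 4v - 12. Dividing through by 4 gives the monic gcd v - 3.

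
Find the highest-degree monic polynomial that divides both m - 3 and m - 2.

Apply the Euclidean algorithm:
  m - 3 = (m - 2) + (-1)
  m - 2 = (-m + 2)(-1) + (0)
The last nonzero remainder is the constant -1, so the polynomials are coprime and gcd = 1.

1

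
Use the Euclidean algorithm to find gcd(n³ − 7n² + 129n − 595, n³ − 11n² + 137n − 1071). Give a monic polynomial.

n² − 2n + 119

Apply the Euclidean algorithm:
  n³ − 7n² + 129n − 595 = (n³ − 11n² + 137n − 1071) + (4n² − 8n + 476)
  n³ − 11n² + 137n − 1071 = ((1/4)n − 9/4)(4n² − 8n + 476) + (0)
Last nonzero remainder: 4n² − 8n + 476. Dividing through by 4 gives the monic gcd n² − 2n + 119.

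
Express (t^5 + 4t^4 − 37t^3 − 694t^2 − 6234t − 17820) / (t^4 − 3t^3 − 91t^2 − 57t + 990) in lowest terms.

(t^2 + 4t + 54)/(t − 3)

By polynomial division,
  t^5 + 4t^4 − 37t^3 − 694t^2 − 6234t − 17820 = (t + 7)(t^4 − 3t^3 − 91t^2 − 57t + 990) + (75t^3 − 6825t − 24750)
  t^4 − 3t^3 − 91t^2 − 57t + 990 = ((1/75)t − 1/25)(75t^3 − 6825t − 24750) + (0)
Last nonzero remainder: 75t^3 − 6825t − 24750. Dividing through by 75 gives the monic gcd t^3 − 91t − 330.
Cancel t^3 − 91t − 330 from numerator and denominator to get the reduced form.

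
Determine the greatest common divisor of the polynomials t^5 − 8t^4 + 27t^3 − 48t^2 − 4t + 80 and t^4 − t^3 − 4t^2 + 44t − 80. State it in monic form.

By polynomial division,
  t^5 − 8t^4 + 27t^3 − 48t^2 − 4t + 80 = (t − 7)(t^4 − t^3 − 4t^2 + 44t − 80) + (24t^3 − 120t^2 + 384t − 480)
  t^4 − t^3 − 4t^2 + 44t − 80 = ((1/24)t + 1/6)(24t^3 − 120t^2 + 384t − 480) + (0)
Last nonzero remainder: 24t^3 − 120t^2 + 384t − 480. Dividing through by 24 gives the monic gcd t^3 − 5t^2 + 16t − 20.

t^3 − 5t^2 + 16t − 20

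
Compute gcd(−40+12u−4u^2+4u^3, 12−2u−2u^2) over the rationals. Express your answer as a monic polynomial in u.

By polynomial division,
  4u^3−4u^2+12u−40 = (−2u+4)(−2u^2−2u+12) + (44u−88)
  −2u^2−2u+12 = (−(1/22)u−3/22)(44u−88) + (0)
Last nonzero remainder: 44u−88. Dividing through by 44 gives the monic gcd u−2.

−2+u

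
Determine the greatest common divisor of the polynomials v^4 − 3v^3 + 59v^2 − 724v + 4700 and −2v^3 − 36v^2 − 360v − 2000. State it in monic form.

v^2 + 8v + 100

Repeated division with remainder:
  v^4 − 3v^3 + 59v^2 − 724v + 4700 = (−(1/2)v + 21/2)(−2v^3 − 36v^2 − 360v − 2000) + (257v^2 + 2056v + 25700)
  −2v^3 − 36v^2 − 360v − 2000 = (−(2/257)v − 20/257)(257v^2 + 2056v + 25700) + (0)
Last nonzero remainder: 257v^2 + 2056v + 25700. Dividing through by 257 gives the monic gcd v^2 + 8v + 100.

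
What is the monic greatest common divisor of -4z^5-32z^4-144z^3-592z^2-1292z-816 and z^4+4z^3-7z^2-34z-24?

z^2+5z+4

Repeated division with remainder:
  -4z^5-32z^4-144z^3-592z^2-1292z-816 = (-4z-16)(z^4+4z^3-7z^2-34z-24) + (-108z^3-840z^2-1932z-1200)
  z^4+4z^3-7z^2-34z-24 = (-(1/108)z+17/486)(-108z^3-840z^2-1932z-1200) + ((364/81)z^2+(1820/81)z+1456/81)
  -108z^3-840z^2-1932z-1200 = (-(2187/91)z-6075/91)((364/81)z^2+(1820/81)z+1456/81) + (0)
Last nonzero remainder: (364/81)z^2+(1820/81)z+1456/81. Dividing through by 364/81 gives the monic gcd z^2+5z+4.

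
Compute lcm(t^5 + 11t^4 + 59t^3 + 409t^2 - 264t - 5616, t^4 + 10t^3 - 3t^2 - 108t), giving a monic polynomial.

t^6 + 11t^5 + 59t^4 + 409t^3 - 264t^2 - 5616t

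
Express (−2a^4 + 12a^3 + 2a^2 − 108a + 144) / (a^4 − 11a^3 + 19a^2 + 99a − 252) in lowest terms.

Apply the Euclidean algorithm:
  −2a^4 + 12a^3 + 2a^2 − 108a + 144 = (−2)(a^4 − 11a^3 + 19a^2 + 99a − 252) + (−10a^3 + 40a^2 + 90a − 360)
  a^4 − 11a^3 + 19a^2 + 99a − 252 = (−(1/10)a + 7/10)(−10a^3 + 40a^2 + 90a − 360) + (0)
Last nonzero remainder: −10a^3 + 40a^2 + 90a − 360. Dividing through by −10 gives the monic gcd a^3 − 4a^2 − 9a + 36.
Cancel a^3 − 4a^2 − 9a + 36 from numerator and denominator to get the reduced form.

(−2a + 4)/(a − 7)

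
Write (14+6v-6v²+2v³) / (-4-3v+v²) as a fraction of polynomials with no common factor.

(14-8v+2v²)/(-4+v)

Repeated division with remainder:
  2v³-6v²+6v+14 = (2v)(v²-3v-4) + (14v+14)
  v²-3v-4 = ((1/14)v-2/7)(14v+14) + (0)
Last nonzero remainder: 14v+14. Dividing through by 14 gives the monic gcd v+1.
Cancel v+1 from numerator and denominator to get the reduced form.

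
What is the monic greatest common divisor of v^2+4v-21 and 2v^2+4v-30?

v-3

Euclidean algorithm in ℚ[v]:
  v^2+4v-21 = (1/2)(2v^2+4v-30) + (2v-6)
  2v^2+4v-30 = (v+5)(2v-6) + (0)
Last nonzero remainder: 2v-6. Dividing through by 2 gives the monic gcd v-3.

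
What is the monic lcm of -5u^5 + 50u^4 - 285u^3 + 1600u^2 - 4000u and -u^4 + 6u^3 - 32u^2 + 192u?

Euclidean algorithm in ℚ[u]:
  -5u^5 + 50u^4 - 285u^3 + 1600u^2 - 4000u = (5u - 20)(-u^4 + 6u^3 - 32u^2 + 192u) + (-5u^3 - 160u)
  -u^4 + 6u^3 - 32u^2 + 192u = ((1/5)u - 6/5)(-5u^3 - 160u) + (0)
Last nonzero remainder: -5u^3 - 160u. Dividing through by -5 gives the monic gcd u^3 + 32u.
Then lcm(f, g) = f·g / gcd(f, g); expanding and making the result monic gives the answer.

u^6 - 16u^5 + 117u^4 - 662u^3 + 2720u^2 - 4800u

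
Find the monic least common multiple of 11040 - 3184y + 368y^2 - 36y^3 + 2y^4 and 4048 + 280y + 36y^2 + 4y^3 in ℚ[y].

Apply the Euclidean algorithm:
  2y^4 - 36y^3 + 368y^2 - 3184y + 11040 = ((1/2)y - 27/2)(4y^3 + 36y^2 + 280y + 4048) + (714y^2 - 1428y + 65688)
  4y^3 + 36y^2 + 280y + 4048 = ((2/357)y + 22/357)(714y^2 - 1428y + 65688) + (0)
Last nonzero remainder: 714y^2 - 1428y + 65688. Dividing through by 714 gives the monic gcd y^2 - 2y + 92.
Then lcm(f, g) = f·g / gcd(f, g); expanding and making the result monic gives the answer.

60720 - 11992y + 432y^2 - 14y^3 - 7y^4 + y^5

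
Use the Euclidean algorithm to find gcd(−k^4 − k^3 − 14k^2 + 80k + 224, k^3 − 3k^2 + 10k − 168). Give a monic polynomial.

Euclidean algorithm in ℚ[k]:
  −k^4 − k^3 − 14k^2 + 80k + 224 = (−k − 4)(k^3 − 3k^2 + 10k − 168) + (−16k^2 − 48k − 448)
  k^3 − 3k^2 + 10k − 168 = (−(1/16)k + 3/8)(−16k^2 − 48k − 448) + (0)
Last nonzero remainder: −16k^2 − 48k − 448. Dividing through by −16 gives the monic gcd k^2 + 3k + 28.

k^2 + 3k + 28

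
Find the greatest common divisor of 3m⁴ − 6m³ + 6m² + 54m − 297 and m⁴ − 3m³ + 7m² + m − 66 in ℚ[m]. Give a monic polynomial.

m³ − 5m² + 17m − 33

Apply the Euclidean algorithm:
  3m⁴ − 6m³ + 6m² + 54m − 297 = (3)(m⁴ − 3m³ + 7m² + m − 66) + (3m³ − 15m² + 51m − 99)
  m⁴ − 3m³ + 7m² + m − 66 = ((1/3)m + 2/3)(3m³ − 15m² + 51m − 99) + (0)
Last nonzero remainder: 3m³ − 15m² + 51m − 99. Dividing through by 3 gives the monic gcd m³ − 5m² + 17m − 33.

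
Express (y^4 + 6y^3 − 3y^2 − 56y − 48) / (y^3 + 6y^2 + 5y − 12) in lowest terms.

(y^3 + 2y^2 − 11y − 12)/(y^2 + 2y − 3)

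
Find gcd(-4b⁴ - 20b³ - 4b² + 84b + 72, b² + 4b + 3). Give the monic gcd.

Repeated division with remainder:
  -4b⁴ - 20b³ - 4b² + 84b + 72 = (-4b² - 4b + 24)(b² + 4b + 3) + (0)
The last nonzero remainder b² + 4b + 3 is already monic.

b² + 4b + 3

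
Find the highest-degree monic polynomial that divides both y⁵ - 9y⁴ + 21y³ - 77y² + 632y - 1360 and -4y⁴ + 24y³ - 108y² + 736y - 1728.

y² - 8y + 16

By polynomial division,
  y⁵ - 9y⁴ + 21y³ - 77y² + 632y - 1360 = (-(1/4)y + 3/4)(-4y⁴ + 24y³ - 108y² + 736y - 1728) + (-24y³ + 188y² - 352y - 64)
  -4y⁴ + 24y³ - 108y² + 736y - 1728 = ((1/6)y + 11/36)(-24y³ + 188y² - 352y - 64) + (-(961/9)y² + (7688/9)y - 15376/9)
  -24y³ + 188y² - 352y - 64 = ((216/961)y + 36/961)(-(961/9)y² + (7688/9)y - 15376/9) + (0)
Last nonzero remainder: -(961/9)y² + (7688/9)y - 15376/9. Dividing through by -961/9 gives the monic gcd y² - 8y + 16.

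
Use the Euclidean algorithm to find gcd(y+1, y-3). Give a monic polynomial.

Repeated division with remainder:
  y+1 = (y-3) + (4)
  y-3 = ((1/4)y-3/4)(4) + (0)
The last nonzero remainder is the constant 4, so the polynomials are coprime and gcd = 1.

1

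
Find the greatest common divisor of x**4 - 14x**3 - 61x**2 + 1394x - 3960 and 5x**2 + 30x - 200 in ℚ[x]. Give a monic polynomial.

x**2 + 6x - 40

Euclidean algorithm in ℚ[x]:
  x**4 - 14x**3 - 61x**2 + 1394x - 3960 = ((1/5)x**2 - 4x + 99/5)(5x**2 + 30x - 200) + (0)
Last nonzero remainder: 5x**2 + 30x - 200. Dividing through by 5 gives the monic gcd x**2 + 6x - 40.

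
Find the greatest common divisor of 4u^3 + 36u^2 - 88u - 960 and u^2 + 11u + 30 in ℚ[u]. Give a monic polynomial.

Apply the Euclidean algorithm:
  4u^3 + 36u^2 - 88u - 960 = (4u - 8)(u^2 + 11u + 30) + (-120u - 720)
  u^2 + 11u + 30 = (-(1/120)u - 1/24)(-120u - 720) + (0)
Last nonzero remainder: -120u - 720. Dividing through by -120 gives the monic gcd u + 6.

u + 6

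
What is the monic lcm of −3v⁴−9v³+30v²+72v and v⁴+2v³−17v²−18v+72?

By polynomial division,
  −3v⁴−9v³+30v²+72v = (−3)(v⁴+2v³−17v²−18v+72) + (−3v³−21v²+18v+216)
  v⁴+2v³−17v²−18v+72 = (−(1/3)v+5/3)(−3v³−21v²+18v+216) + (24v²+24v−288)
  −3v³−21v²+18v+216 = (−(1/8)v−3/4)(24v²+24v−288) + (0)
Last nonzero remainder: 24v²+24v−288. Dividing through by 24 gives the monic gcd v²+v−12.
Then lcm(f, g) = f·g / gcd(f, g); expanding and making the result monic gives the answer.

v⁶+4v⁵−13v⁴−52v³+36v²+144v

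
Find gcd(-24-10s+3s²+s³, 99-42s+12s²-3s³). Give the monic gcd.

-3+s

Euclidean algorithm in ℚ[s]:
  s³+3s²-10s-24 = (-1/3)(-3s³+12s²-42s+99) + (7s²-24s+9)
  -3s³+12s²-42s+99 = (-(3/7)s+12/49)(7s²-24s+9) + (-(1581/49)s+4743/49)
  7s²-24s+9 = (-(343/1581)s+49/527)(-(1581/49)s+4743/49) + (0)
Last nonzero remainder: -(1581/49)s+4743/49. Dividing through by -1581/49 gives the monic gcd s-3.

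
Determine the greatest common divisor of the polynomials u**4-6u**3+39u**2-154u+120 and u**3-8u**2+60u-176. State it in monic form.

u-4

By polynomial division,
  u**4-6u**3+39u**2-154u+120 = (u+2)(u**3-8u**2+60u-176) + (-5u**2-98u+472)
  u**3-8u**2+60u-176 = (-(1/5)u+138/25)(-5u**2-98u+472) + ((17384/25)u-69536/25)
  -5u**2-98u+472 = (-(125/17384)u-1475/8692)((17384/25)u-69536/25) + (0)
Last nonzero remainder: (17384/25)u-69536/25. Dividing through by 17384/25 gives the monic gcd u-4.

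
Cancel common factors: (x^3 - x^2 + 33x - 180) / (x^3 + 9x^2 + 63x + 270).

(x - 4)/(x + 6)

Apply the Euclidean algorithm:
  x^3 - x^2 + 33x - 180 = (x^3 + 9x^2 + 63x + 270) + (-10x^2 - 30x - 450)
  x^3 + 9x^2 + 63x + 270 = (-(1/10)x - 3/5)(-10x^2 - 30x - 450) + (0)
Last nonzero remainder: -10x^2 - 30x - 450. Dividing through by -10 gives the monic gcd x^2 + 3x + 45.
Cancel x^2 + 3x + 45 from numerator and denominator to get the reduced form.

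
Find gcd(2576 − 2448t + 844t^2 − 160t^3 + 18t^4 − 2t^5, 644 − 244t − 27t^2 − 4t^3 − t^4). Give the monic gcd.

Apply the Euclidean algorithm:
  −2t^5 + 18t^4 − 160t^3 + 844t^2 − 2448t + 2576 = (2t − 26)(−t^4 − 4t^3 − 27t^2 − 244t + 644) + (−210t^3 + 630t^2 − 10080t + 19320)
  −t^4 − 4t^3 − 27t^2 − 244t + 644 = ((1/210)t + 1/30)(−210t^3 + 630t^2 − 10080t + 19320) + (0)
Last nonzero remainder: −210t^3 + 630t^2 − 10080t + 19320. Dividing through by −210 gives the monic gcd t^3 − 3t^2 + 48t − 92.

−92 + 48t − 3t^2 + t^3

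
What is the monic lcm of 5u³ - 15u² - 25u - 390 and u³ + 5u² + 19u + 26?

u⁴ - u³ - 11u² - 88u - 156

By polynomial division,
  5u³ - 15u² - 25u - 390 = (5)(u³ + 5u² + 19u + 26) + (-40u² - 120u - 520)
  u³ + 5u² + 19u + 26 = (-(1/40)u - 1/20)(-40u² - 120u - 520) + (0)
Last nonzero remainder: -40u² - 120u - 520. Dividing through by -40 gives the monic gcd u² + 3u + 13.
Then lcm(f, g) = f·g / gcd(f, g); expanding and making the result monic gives the answer.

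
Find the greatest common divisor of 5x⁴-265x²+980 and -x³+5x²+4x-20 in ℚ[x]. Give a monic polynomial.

x²-4

Repeated division with remainder:
  5x⁴-265x²+980 = (-5x-25)(-x³+5x²+4x-20) + (-120x²+480)
  -x³+5x²+4x-20 = ((1/120)x-1/24)(-120x²+480) + (0)
Last nonzero remainder: -120x²+480. Dividing through by -120 gives the monic gcd x²-4.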